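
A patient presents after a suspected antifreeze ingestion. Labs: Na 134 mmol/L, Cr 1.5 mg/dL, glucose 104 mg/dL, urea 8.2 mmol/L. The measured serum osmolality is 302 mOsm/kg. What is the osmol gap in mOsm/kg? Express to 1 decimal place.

Calculated osmolality = 2·Na + glucose/18 + urea
= 2·134 + 104/18 + 8.2
= 268 + 5.78 + 8.20
= 281.98 mOsm/kg ≈ 282.0 mOsm/kg
Osmolar gap = measured − calculated = 302 − 282.0 = 20.0 mOsm/kg

20.0 mOsm/kg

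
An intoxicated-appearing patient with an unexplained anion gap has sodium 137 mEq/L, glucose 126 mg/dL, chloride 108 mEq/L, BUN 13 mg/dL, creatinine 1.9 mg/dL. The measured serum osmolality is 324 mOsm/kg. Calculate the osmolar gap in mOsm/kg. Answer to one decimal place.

38.4 mOsm/kg

Calculated osmolality = 2·Na + glucose/18 + BUN/2.8
= 2·137 + 126/18 + 13/2.8
= 274 + 7 + 4.64
= 285.64 mOsm/kg ≈ 285.6 mOsm/kg
Osmolar gap = measured − calculated = 324 − 285.6 = 38.4 mOsm/kg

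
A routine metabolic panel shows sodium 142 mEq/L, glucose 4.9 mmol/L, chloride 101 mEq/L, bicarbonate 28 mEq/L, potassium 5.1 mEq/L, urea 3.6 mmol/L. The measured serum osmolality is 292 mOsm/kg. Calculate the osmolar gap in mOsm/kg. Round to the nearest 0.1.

Calculated osmolality = 2·Na + glucose + urea
= 2·142 + 4.9 + 3.6
= 284 + 4.90 + 3.60
= 292.5 mOsm/kg ≈ 292.5 mOsm/kg
Osmolar gap = measured − calculated = 292 − 292.5 = -0.5 mOsm/kg

-0.5 mOsm/kg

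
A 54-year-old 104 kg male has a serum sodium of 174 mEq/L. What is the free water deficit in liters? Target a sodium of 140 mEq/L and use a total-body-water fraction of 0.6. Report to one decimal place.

TBW = 0.6 · 104 = 62.4 L
Free water deficit = TBW · (Na/140 − 1)
= 62.4 · (174/140 − 1)
= 62.4 · 0.2429
= 15.16 L

15.2 L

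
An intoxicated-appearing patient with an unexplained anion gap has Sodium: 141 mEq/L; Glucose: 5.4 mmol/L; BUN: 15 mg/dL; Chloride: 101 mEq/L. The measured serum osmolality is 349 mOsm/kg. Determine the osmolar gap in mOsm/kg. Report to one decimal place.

56.2 mOsm/kg

Calculated osmolality = 2·Na + glucose + BUN/2.8
= 2·141 + 5.4 + 15/2.8
= 282 + 5.40 + 5.36
= 292.76 mOsm/kg ≈ 292.8 mOsm/kg
Osmolar gap = measured − calculated = 349 − 292.8 = 56.2 mOsm/kg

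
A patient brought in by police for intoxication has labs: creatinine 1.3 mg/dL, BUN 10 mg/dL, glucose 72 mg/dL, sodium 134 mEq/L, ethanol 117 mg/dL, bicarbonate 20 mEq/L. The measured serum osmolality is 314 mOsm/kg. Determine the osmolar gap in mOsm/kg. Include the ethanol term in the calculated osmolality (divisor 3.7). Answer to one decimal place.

Calculated osmolality = 2·Na + glucose/18 + BUN/2.8 + ethanol/3.7
= 2·134 + 72/18 + 10/2.8 + 117/3.7
= 268 + 4 + 3.57 + 31.62
= 307.19 mOsm/kg ≈ 307.2 mOsm/kg
Osmolar gap = measured − calculated = 314 − 307.2 = 6.8 mOsm/kg

6.8 mOsm/kg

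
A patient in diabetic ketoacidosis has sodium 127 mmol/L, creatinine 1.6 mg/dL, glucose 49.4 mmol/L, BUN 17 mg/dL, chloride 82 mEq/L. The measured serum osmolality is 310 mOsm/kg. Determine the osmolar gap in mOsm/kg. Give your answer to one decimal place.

0.5 mOsm/kg

Calculated osmolality = 2·Na + glucose + BUN/2.8
= 2·127 + 49.4 + 17/2.8
= 254 + 49.40 + 6.07
= 309.47 mOsm/kg ≈ 309.5 mOsm/kg
Osmolar gap = measured − calculated = 310 − 309.5 = 0.5 mOsm/kg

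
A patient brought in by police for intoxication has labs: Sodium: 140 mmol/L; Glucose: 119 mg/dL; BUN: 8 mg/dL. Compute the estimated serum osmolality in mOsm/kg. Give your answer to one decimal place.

289.5 mOsm/kg

Calculated osmolality = 2·Na + glucose/18 + BUN/2.8
= 2·140 + 119/18 + 8/2.8
= 280 + 6.61 + 2.86
= 289.47 mOsm/kg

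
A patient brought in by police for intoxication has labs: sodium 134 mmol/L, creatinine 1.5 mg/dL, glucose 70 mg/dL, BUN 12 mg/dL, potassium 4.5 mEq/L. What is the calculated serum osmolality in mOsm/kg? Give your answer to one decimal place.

276.2 mOsm/kg

Calculated osmolality = 2·Na + glucose/18 + BUN/2.8
= 2·134 + 70/18 + 12/2.8
= 268 + 3.89 + 4.29
= 276.18 mOsm/kg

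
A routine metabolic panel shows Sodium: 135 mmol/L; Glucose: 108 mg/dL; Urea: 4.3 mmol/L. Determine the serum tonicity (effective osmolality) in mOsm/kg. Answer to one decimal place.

Effective osmolality excludes urea (freely permeant across cell membranes):
2·Na + glucose/18
= 2·135 + 108/18
= 270 + 6
= 276 mOsm/kg

276.0 mOsm/kg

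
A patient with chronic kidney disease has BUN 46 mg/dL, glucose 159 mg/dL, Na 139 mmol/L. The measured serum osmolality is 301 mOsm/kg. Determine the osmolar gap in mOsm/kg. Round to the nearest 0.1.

-2.3 mOsm/kg

Calculated osmolality = 2·Na + glucose/18 + BUN/2.8
= 2·139 + 159/18 + 46/2.8
= 278 + 8.83 + 16.43
= 303.26 mOsm/kg ≈ 303.3 mOsm/kg
Osmolar gap = measured − calculated = 301 − 303.3 = -2.3 mOsm/kg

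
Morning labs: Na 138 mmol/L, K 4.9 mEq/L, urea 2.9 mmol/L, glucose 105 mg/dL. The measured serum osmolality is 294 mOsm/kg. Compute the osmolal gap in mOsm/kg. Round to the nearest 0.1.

9.3 mOsm/kg

Calculated osmolality = 2·Na + glucose/18 + urea
= 2·138 + 105/18 + 2.9
= 276 + 5.83 + 2.90
= 284.73 mOsm/kg ≈ 284.7 mOsm/kg
Osmolar gap = measured − calculated = 294 − 284.7 = 9.3 mOsm/kg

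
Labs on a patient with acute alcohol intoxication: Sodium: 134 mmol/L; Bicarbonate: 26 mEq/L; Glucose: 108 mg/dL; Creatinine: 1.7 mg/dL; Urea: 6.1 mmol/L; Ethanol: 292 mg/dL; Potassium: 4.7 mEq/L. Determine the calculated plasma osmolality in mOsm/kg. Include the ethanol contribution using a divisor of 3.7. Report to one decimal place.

Calculated osmolality = 2·Na + glucose/18 + urea + ethanol/3.7
= 2·134 + 108/18 + 6.1 + 292/3.7
= 268 + 6 + 6.10 + 78.92
= 359.02 mOsm/kg

359.0 mOsm/kg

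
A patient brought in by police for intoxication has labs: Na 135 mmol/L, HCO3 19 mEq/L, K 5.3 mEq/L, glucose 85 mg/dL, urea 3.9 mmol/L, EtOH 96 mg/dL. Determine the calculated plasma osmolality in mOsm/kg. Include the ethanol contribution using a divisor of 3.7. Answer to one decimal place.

304.6 mOsm/kg

Calculated osmolality = 2·Na + glucose/18 + urea + ethanol/3.7
= 2·135 + 85/18 + 3.9 + 96/3.7
= 270 + 4.72 + 3.90 + 25.95
= 304.57 mOsm/kg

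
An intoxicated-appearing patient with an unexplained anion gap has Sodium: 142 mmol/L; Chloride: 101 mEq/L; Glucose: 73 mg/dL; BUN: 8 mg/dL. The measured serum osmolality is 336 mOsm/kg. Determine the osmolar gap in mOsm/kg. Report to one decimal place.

Calculated osmolality = 2·Na + glucose/18 + BUN/2.8
= 2·142 + 73/18 + 8/2.8
= 284 + 4.06 + 2.86
= 290.92 mOsm/kg ≈ 290.9 mOsm/kg
Osmolar gap = measured − calculated = 336 − 290.9 = 45.1 mOsm/kg

45.1 mOsm/kg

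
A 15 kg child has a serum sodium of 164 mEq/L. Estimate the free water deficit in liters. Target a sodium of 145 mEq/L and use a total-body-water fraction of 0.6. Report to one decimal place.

TBW = 0.6 · 15 = 9 L
Free water deficit = TBW · (Na/145 − 1)
= 9 · (164/145 − 1)
= 9 · 0.131
= 1.18 L

1.2 L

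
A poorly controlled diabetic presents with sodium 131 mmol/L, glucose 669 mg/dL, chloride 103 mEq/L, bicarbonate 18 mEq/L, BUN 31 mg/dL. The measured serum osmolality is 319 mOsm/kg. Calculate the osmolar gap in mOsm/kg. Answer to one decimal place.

8.8 mOsm/kg

Calculated osmolality = 2·Na + glucose/18 + BUN/2.8
= 2·131 + 669/18 + 31/2.8
= 262 + 37.17 + 11.07
= 310.24 mOsm/kg ≈ 310.2 mOsm/kg
Osmolar gap = measured − calculated = 319 − 310.2 = 8.8 mOsm/kg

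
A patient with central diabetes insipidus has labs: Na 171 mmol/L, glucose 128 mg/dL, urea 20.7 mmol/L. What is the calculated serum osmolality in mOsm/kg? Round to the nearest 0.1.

369.8 mOsm/kg

Calculated osmolality = 2·Na + glucose/18 + urea
= 2·171 + 128/18 + 20.7
= 342 + 7.11 + 20.70
= 369.81 mOsm/kg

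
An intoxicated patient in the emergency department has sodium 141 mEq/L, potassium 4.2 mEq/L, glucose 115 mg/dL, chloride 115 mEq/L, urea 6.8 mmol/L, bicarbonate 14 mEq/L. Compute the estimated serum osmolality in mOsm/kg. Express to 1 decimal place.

Calculated osmolality = 2·Na + glucose/18 + urea
= 2·141 + 115/18 + 6.8
= 282 + 6.39 + 6.80
= 295.19 mOsm/kg

295.2 mOsm/kg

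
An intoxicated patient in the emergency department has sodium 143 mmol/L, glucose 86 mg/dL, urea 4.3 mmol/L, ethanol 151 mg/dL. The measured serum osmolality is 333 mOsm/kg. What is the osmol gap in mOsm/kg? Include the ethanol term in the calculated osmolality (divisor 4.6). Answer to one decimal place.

5.1 mOsm/kg

Calculated osmolality = 2·Na + glucose/18 + urea + ethanol/4.6
= 2·143 + 86/18 + 4.3 + 151/4.6
= 286 + 4.78 + 4.30 + 32.83
= 327.91 mOsm/kg ≈ 327.9 mOsm/kg
Osmolar gap = measured − calculated = 333 − 327.9 = 5.1 mOsm/kg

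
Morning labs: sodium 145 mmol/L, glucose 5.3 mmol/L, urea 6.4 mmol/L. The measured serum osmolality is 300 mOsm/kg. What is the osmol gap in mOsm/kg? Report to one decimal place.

-1.7 mOsm/kg

Calculated osmolality = 2·Na + glucose + urea
= 2·145 + 5.3 + 6.4
= 290 + 5.30 + 6.40
= 301.7 mOsm/kg ≈ 301.7 mOsm/kg
Osmolar gap = measured − calculated = 300 − 301.7 = -1.7 mOsm/kg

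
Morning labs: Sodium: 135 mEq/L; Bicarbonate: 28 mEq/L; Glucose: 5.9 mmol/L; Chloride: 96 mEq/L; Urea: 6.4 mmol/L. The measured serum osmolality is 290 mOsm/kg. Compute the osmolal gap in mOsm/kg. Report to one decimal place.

7.7 mOsm/kg

Calculated osmolality = 2·Na + glucose + urea
= 2·135 + 5.9 + 6.4
= 270 + 5.90 + 6.40
= 282.3 mOsm/kg ≈ 282.3 mOsm/kg
Osmolar gap = measured − calculated = 290 − 282.3 = 7.7 mOsm/kg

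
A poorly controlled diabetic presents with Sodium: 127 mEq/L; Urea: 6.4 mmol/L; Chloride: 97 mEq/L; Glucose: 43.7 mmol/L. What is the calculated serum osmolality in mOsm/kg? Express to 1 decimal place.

304.1 mOsm/kg

Calculated osmolality = 2·Na + glucose + urea
= 2·127 + 43.7 + 6.4
= 254 + 43.70 + 6.40
= 304.1 mOsm/kg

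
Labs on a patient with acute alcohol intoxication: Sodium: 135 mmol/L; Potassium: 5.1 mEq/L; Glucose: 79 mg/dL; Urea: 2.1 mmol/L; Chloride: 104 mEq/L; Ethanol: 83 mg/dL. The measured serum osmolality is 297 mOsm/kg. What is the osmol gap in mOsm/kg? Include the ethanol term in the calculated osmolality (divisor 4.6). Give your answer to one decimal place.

2.5 mOsm/kg

Calculated osmolality = 2·Na + glucose/18 + urea + ethanol/4.6
= 2·135 + 79/18 + 2.1 + 83/4.6
= 270 + 4.39 + 2.10 + 18.04
= 294.53 mOsm/kg ≈ 294.5 mOsm/kg
Osmolar gap = measured − calculated = 297 − 294.5 = 2.5 mOsm/kg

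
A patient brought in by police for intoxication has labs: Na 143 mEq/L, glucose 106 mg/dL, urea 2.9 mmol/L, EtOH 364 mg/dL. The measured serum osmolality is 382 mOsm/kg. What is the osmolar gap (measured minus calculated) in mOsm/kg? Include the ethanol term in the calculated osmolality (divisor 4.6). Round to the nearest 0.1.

Calculated osmolality = 2·Na + glucose/18 + urea + ethanol/4.6
= 2·143 + 106/18 + 2.9 + 364/4.6
= 286 + 5.89 + 2.90 + 79.13
= 373.92 mOsm/kg ≈ 373.9 mOsm/kg
Osmolar gap = measured − calculated = 382 − 373.9 = 8.1 mOsm/kg

8.1 mOsm/kg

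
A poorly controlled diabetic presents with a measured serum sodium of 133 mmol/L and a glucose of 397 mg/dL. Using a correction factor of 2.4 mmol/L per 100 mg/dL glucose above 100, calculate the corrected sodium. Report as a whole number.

140 mmol/L

Corrected Na = measured Na + 2.4 · (glucose − 100)/100
= 133 + 2.4 · (397 − 100)/100
= 133 + 7.1
= 140.1 mmol/L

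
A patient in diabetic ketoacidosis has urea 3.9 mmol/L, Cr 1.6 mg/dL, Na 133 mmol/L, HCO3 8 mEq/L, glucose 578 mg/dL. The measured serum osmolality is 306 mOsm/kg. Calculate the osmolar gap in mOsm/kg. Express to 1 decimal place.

4.0 mOsm/kg

Calculated osmolality = 2·Na + glucose/18 + urea
= 2·133 + 578/18 + 3.9
= 266 + 32.11 + 3.90
= 302.01 mOsm/kg ≈ 302.0 mOsm/kg
Osmolar gap = measured − calculated = 306 − 302.0 = 4.0 mOsm/kg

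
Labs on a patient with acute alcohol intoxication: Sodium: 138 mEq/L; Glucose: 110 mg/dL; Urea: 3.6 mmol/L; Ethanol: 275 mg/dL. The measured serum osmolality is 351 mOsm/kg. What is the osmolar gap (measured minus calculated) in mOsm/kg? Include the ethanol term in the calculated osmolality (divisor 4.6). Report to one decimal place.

5.5 mOsm/kg

Calculated osmolality = 2·Na + glucose/18 + urea + ethanol/4.6
= 2·138 + 110/18 + 3.6 + 275/4.6
= 276 + 6.11 + 3.60 + 59.78
= 345.49 mOsm/kg ≈ 345.5 mOsm/kg
Osmolar gap = measured − calculated = 351 − 345.5 = 5.5 mOsm/kg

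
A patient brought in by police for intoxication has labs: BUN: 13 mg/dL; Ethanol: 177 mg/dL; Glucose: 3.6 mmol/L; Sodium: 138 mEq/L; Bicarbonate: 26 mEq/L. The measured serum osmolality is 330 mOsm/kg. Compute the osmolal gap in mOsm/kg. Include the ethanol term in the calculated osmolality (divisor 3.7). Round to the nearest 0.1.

Calculated osmolality = 2·Na + glucose + BUN/2.8 + ethanol/3.7
= 2·138 + 3.6 + 13/2.8 + 177/3.7
= 276 + 3.60 + 4.64 + 47.84
= 332.08 mOsm/kg ≈ 332.1 mOsm/kg
Osmolar gap = measured − calculated = 330 − 332.1 = -2.1 mOsm/kg

-2.1 mOsm/kg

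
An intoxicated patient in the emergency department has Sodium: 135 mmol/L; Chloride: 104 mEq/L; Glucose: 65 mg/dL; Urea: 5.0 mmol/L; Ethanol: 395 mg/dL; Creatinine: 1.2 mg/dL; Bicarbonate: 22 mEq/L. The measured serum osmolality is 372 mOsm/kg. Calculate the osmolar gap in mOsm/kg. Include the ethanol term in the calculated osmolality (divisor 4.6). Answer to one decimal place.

7.5 mOsm/kg

Calculated osmolality = 2·Na + glucose/18 + urea + ethanol/4.6
= 2·135 + 65/18 + 5 + 395/4.6
= 270 + 3.61 + 5 + 85.87
= 364.48 mOsm/kg ≈ 364.5 mOsm/kg
Osmolar gap = measured − calculated = 372 − 364.5 = 7.5 mOsm/kg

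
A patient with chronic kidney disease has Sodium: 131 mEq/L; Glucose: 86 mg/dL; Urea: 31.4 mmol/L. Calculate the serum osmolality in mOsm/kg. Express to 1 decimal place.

Calculated osmolality = 2·Na + glucose/18 + urea
= 2·131 + 86/18 + 31.4
= 262 + 4.78 + 31.40
= 298.18 mOsm/kg

298.2 mOsm/kg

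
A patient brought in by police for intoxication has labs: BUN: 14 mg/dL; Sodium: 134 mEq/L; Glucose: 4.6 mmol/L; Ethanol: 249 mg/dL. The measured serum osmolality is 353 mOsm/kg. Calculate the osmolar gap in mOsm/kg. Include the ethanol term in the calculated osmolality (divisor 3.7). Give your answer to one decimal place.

8.1 mOsm/kg

Calculated osmolality = 2·Na + glucose + BUN/2.8 + ethanol/3.7
= 2·134 + 4.6 + 14/2.8 + 249/3.7
= 268 + 4.60 + 5 + 67.30
= 344.9 mOsm/kg ≈ 344.9 mOsm/kg
Osmolar gap = measured − calculated = 353 − 344.9 = 8.1 mOsm/kg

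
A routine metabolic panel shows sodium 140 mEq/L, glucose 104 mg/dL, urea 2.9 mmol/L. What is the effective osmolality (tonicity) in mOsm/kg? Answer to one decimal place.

Effective osmolality excludes urea (freely permeant across cell membranes):
2·Na + glucose/18
= 2·140 + 104/18
= 280 + 5.78
= 285.78 mOsm/kg

285.8 mOsm/kg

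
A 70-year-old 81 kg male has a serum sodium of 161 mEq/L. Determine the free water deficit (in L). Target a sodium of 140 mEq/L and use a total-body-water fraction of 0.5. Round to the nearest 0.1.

TBW = 0.5 · 81 = 40.5 L
Free water deficit = TBW · (Na/140 − 1)
= 40.5 · (161/140 − 1)
= 40.5 · 0.15
= 6.08 L

6.1 L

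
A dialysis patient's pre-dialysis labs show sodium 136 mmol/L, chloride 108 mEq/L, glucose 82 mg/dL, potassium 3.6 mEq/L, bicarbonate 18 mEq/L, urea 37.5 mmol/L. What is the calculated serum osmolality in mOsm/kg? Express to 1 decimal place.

314.1 mOsm/kg

Calculated osmolality = 2·Na + glucose/18 + urea
= 2·136 + 82/18 + 37.5
= 272 + 4.56 + 37.50
= 314.06 mOsm/kg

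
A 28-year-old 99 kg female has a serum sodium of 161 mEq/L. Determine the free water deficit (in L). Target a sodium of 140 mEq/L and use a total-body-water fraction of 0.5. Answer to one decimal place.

TBW = 0.5 · 99 = 49.5 L
Free water deficit = TBW · (Na/140 − 1)
= 49.5 · (161/140 − 1)
= 49.5 · 0.15
= 7.42 L

7.4 L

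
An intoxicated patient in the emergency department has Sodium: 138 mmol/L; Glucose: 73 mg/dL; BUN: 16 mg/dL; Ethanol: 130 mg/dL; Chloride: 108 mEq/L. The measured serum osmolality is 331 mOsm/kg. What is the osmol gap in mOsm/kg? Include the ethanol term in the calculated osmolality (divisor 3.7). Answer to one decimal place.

Calculated osmolality = 2·Na + glucose/18 + BUN/2.8 + ethanol/3.7
= 2·138 + 73/18 + 16/2.8 + 130/3.7
= 276 + 4.06 + 5.71 + 35.14
= 320.91 mOsm/kg ≈ 320.9 mOsm/kg
Osmolar gap = measured − calculated = 331 − 320.9 = 10.1 mOsm/kg

10.1 mOsm/kg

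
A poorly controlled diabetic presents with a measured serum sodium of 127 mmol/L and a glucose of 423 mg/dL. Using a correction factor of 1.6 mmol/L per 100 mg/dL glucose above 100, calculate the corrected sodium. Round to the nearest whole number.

132 mmol/L

Corrected Na = measured Na + 1.6 · (glucose − 100)/100
= 127 + 1.6 · (423 − 100)/100
= 127 + 5.2
= 132.2 mmol/L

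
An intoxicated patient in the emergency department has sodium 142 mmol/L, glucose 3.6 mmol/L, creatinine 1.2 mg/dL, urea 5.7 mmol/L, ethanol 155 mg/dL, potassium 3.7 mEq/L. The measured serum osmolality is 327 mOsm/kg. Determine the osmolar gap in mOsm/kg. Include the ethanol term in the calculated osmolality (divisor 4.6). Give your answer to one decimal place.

0.0 mOsm/kg

Calculated osmolality = 2·Na + glucose + urea + ethanol/4.6
= 2·142 + 3.6 + 5.7 + 155/4.6
= 284 + 3.60 + 5.70 + 33.70
= 327 mOsm/kg ≈ 327.0 mOsm/kg
Osmolar gap = measured − calculated = 327 − 327.0 = 0.0 mOsm/kg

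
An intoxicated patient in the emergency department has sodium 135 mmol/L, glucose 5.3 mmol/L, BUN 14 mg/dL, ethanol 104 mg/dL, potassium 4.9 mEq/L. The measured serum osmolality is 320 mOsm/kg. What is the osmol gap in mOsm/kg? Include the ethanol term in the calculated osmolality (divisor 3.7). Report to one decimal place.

Calculated osmolality = 2·Na + glucose + BUN/2.8 + ethanol/3.7
= 2·135 + 5.3 + 14/2.8 + 104/3.7
= 270 + 5.30 + 5 + 28.11
= 308.41 mOsm/kg ≈ 308.4 mOsm/kg
Osmolar gap = measured − calculated = 320 − 308.4 = 11.6 mOsm/kg

11.6 mOsm/kg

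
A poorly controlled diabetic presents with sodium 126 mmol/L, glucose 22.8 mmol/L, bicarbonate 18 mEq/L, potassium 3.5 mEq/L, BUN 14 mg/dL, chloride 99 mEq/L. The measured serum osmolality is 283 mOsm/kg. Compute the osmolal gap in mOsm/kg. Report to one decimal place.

Calculated osmolality = 2·Na + glucose + BUN/2.8
= 2·126 + 22.8 + 14/2.8
= 252 + 22.80 + 5
= 279.8 mOsm/kg ≈ 279.8 mOsm/kg
Osmolar gap = measured − calculated = 283 − 279.8 = 3.2 mOsm/kg

3.2 mOsm/kg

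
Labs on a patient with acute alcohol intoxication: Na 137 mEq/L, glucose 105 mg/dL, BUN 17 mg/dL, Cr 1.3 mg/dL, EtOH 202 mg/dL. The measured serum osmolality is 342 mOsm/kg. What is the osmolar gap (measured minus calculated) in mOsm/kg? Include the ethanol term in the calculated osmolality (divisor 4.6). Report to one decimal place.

12.2 mOsm/kg

Calculated osmolality = 2·Na + glucose/18 + BUN/2.8 + ethanol/4.6
= 2·137 + 105/18 + 17/2.8 + 202/4.6
= 274 + 5.83 + 6.07 + 43.91
= 329.81 mOsm/kg ≈ 329.8 mOsm/kg
Osmolar gap = measured − calculated = 342 − 329.8 = 12.2 mOsm/kg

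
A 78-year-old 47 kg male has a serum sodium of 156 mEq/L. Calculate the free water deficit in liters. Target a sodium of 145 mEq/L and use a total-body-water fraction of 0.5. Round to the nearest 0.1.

TBW = 0.5 · 47 = 23.5 L
Free water deficit = TBW · (Na/145 − 1)
= 23.5 · (156/145 − 1)
= 23.5 · 0.0759
= 1.78 L

1.8 L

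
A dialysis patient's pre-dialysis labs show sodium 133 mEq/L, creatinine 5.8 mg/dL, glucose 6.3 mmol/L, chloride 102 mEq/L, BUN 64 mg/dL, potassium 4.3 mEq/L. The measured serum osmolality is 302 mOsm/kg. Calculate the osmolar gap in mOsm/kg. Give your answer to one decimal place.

6.8 mOsm/kg

Calculated osmolality = 2·Na + glucose + BUN/2.8
= 2·133 + 6.3 + 64/2.8
= 266 + 6.30 + 22.86
= 295.16 mOsm/kg ≈ 295.2 mOsm/kg
Osmolar gap = measured − calculated = 302 − 295.2 = 6.8 mOsm/kg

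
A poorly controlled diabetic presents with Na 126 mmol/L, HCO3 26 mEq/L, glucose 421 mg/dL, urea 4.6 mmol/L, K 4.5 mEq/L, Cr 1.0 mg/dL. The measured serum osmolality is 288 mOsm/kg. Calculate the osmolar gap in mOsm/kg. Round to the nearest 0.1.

8.0 mOsm/kg

Calculated osmolality = 2·Na + glucose/18 + urea
= 2·126 + 421/18 + 4.6
= 252 + 23.39 + 4.60
= 279.99 mOsm/kg ≈ 280.0 mOsm/kg
Osmolar gap = measured − calculated = 288 − 280.0 = 8.0 mOsm/kg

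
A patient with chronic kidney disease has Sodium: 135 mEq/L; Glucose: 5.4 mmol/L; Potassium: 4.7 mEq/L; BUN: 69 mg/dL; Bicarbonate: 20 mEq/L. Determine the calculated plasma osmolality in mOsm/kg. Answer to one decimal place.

Calculated osmolality = 2·Na + glucose + BUN/2.8
= 2·135 + 5.4 + 69/2.8
= 270 + 5.40 + 24.64
= 300.04 mOsm/kg

300.0 mOsm/kg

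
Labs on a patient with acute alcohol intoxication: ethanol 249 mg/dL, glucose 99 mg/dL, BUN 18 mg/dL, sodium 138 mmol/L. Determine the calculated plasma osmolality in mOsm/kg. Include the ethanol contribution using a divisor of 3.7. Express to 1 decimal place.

Calculated osmolality = 2·Na + glucose/18 + BUN/2.8 + ethanol/3.7
= 2·138 + 99/18 + 18/2.8 + 249/3.7
= 276 + 5.50 + 6.43 + 67.30
= 355.23 mOsm/kg

355.2 mOsm/kg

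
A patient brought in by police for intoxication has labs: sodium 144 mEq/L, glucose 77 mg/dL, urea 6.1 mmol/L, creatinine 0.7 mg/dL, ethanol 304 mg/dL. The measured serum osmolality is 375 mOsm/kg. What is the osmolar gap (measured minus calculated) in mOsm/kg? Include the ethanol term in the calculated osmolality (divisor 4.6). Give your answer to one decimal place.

10.5 mOsm/kg

Calculated osmolality = 2·Na + glucose/18 + urea + ethanol/4.6
= 2·144 + 77/18 + 6.1 + 304/4.6
= 288 + 4.28 + 6.10 + 66.09
= 364.47 mOsm/kg ≈ 364.5 mOsm/kg
Osmolar gap = measured − calculated = 375 − 364.5 = 10.5 mOsm/kg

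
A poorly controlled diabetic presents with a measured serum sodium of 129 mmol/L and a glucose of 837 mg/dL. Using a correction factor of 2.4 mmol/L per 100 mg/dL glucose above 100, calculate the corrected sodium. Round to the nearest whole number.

Corrected Na = measured Na + 2.4 · (glucose − 100)/100
= 129 + 2.4 · (837 − 100)/100
= 129 + 17.7
= 146.7 mmol/L

147 mmol/L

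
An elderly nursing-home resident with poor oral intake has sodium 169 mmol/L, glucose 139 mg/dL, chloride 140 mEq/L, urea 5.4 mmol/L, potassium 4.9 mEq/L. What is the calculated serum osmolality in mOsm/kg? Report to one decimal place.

Calculated osmolality = 2·Na + glucose/18 + urea
= 2·169 + 139/18 + 5.4
= 338 + 7.72 + 5.40
= 351.12 mOsm/kg

351.1 mOsm/kg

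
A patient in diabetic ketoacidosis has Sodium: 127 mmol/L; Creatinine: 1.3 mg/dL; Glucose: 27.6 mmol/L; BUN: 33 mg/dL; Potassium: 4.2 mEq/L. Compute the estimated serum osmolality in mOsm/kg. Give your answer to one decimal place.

Calculated osmolality = 2·Na + glucose + BUN/2.8
= 2·127 + 27.6 + 33/2.8
= 254 + 27.60 + 11.79
= 293.39 mOsm/kg

293.4 mOsm/kg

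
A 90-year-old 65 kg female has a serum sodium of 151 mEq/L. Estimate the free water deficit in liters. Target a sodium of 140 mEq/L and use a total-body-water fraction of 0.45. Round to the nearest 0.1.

TBW = 0.45 · 65 = 29.25 L
Free water deficit = TBW · (Na/140 − 1)
= 29.25 · (151/140 − 1)
= 29.25 · 0.0786
= 2.3 L

2.3 L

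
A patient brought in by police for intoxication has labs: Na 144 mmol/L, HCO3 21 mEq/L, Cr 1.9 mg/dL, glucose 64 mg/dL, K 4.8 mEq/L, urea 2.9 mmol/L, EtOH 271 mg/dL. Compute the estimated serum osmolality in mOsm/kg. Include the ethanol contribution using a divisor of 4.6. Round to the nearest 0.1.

Calculated osmolality = 2·Na + glucose/18 + urea + ethanol/4.6
= 2·144 + 64/18 + 2.9 + 271/4.6
= 288 + 3.56 + 2.90 + 58.91
= 353.37 mOsm/kg

353.4 mOsm/kg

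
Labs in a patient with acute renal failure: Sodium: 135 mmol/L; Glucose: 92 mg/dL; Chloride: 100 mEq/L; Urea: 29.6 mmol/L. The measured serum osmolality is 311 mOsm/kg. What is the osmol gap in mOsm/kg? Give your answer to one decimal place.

Calculated osmolality = 2·Na + glucose/18 + urea
= 2·135 + 92/18 + 29.6
= 270 + 5.11 + 29.60
= 304.71 mOsm/kg ≈ 304.7 mOsm/kg
Osmolar gap = measured − calculated = 311 − 304.7 = 6.3 mOsm/kg

6.3 mOsm/kg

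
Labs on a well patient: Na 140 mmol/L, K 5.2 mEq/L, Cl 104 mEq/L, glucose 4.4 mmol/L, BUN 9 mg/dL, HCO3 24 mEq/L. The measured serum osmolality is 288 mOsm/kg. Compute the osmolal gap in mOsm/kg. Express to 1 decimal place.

0.4 mOsm/kg

Calculated osmolality = 2·Na + glucose + BUN/2.8
= 2·140 + 4.4 + 9/2.8
= 280 + 4.40 + 3.21
= 287.61 mOsm/kg ≈ 287.6 mOsm/kg
Osmolar gap = measured − calculated = 288 − 287.6 = 0.4 mOsm/kg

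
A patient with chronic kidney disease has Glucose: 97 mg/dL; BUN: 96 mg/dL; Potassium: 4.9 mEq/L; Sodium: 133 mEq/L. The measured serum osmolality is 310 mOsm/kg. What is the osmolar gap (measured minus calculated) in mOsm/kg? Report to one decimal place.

Calculated osmolality = 2·Na + glucose/18 + BUN/2.8
= 2·133 + 97/18 + 96/2.8
= 266 + 5.39 + 34.29
= 305.68 mOsm/kg ≈ 305.7 mOsm/kg
Osmolar gap = measured − calculated = 310 − 305.7 = 4.3 mOsm/kg

4.3 mOsm/kg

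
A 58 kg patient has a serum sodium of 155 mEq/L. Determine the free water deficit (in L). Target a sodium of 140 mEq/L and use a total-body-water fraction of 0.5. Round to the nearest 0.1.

TBW = 0.5 · 58 = 29 L
Free water deficit = TBW · (Na/140 − 1)
= 29 · (155/140 − 1)
= 29 · 0.1071
= 3.11 L

3.1 L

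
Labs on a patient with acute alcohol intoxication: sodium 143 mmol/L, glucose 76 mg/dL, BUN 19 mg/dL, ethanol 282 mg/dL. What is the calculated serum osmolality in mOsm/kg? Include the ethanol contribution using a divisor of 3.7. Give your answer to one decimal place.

373.2 mOsm/kg

Calculated osmolality = 2·Na + glucose/18 + BUN/2.8 + ethanol/3.7
= 2·143 + 76/18 + 19/2.8 + 282/3.7
= 286 + 4.22 + 6.79 + 76.22
= 373.23 mOsm/kg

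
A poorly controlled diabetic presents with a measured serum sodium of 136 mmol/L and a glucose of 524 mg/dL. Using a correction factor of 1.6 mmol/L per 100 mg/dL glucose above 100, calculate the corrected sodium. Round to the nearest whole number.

Corrected Na = measured Na + 1.6 · (glucose − 100)/100
= 136 + 1.6 · (524 − 100)/100
= 136 + 6.8
= 142.8 mmol/L

143 mmol/L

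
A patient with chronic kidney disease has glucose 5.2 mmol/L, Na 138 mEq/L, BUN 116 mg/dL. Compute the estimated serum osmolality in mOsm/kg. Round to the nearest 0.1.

Calculated osmolality = 2·Na + glucose + BUN/2.8
= 2·138 + 5.2 + 116/2.8
= 276 + 5.20 + 41.43
= 322.63 mOsm/kg

322.6 mOsm/kg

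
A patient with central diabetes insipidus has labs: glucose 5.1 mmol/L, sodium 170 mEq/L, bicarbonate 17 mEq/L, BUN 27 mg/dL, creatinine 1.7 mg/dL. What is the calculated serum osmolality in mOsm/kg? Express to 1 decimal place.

Calculated osmolality = 2·Na + glucose + BUN/2.8
= 2·170 + 5.1 + 27/2.8
= 340 + 5.10 + 9.64
= 354.74 mOsm/kg

354.7 mOsm/kg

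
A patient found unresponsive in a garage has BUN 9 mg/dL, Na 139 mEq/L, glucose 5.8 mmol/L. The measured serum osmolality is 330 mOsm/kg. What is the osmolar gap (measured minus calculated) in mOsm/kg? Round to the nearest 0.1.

Calculated osmolality = 2·Na + glucose + BUN/2.8
= 2·139 + 5.8 + 9/2.8
= 278 + 5.80 + 3.21
= 287.01 mOsm/kg ≈ 287.0 mOsm/kg
Osmolar gap = measured − calculated = 330 − 287.0 = 43.0 mOsm/kg

43.0 mOsm/kg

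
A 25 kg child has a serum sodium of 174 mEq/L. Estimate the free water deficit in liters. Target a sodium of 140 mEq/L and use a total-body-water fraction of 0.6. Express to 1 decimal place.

TBW = 0.6 · 25 = 15 L
Free water deficit = TBW · (Na/140 − 1)
= 15 · (174/140 − 1)
= 15 · 0.2429
= 3.64 L

3.6 L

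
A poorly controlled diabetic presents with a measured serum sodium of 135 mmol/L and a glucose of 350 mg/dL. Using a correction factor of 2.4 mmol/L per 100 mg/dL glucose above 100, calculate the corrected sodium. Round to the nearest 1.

141 mmol/L

Corrected Na = measured Na + 2.4 · (glucose − 100)/100
= 135 + 2.4 · (350 − 100)/100
= 135 + 6
= 141 mmol/L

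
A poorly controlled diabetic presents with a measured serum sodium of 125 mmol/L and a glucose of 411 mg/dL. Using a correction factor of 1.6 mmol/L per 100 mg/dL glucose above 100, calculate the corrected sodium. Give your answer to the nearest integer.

130 mmol/L

Corrected Na = measured Na + 1.6 · (glucose − 100)/100
= 125 + 1.6 · (411 − 100)/100
= 125 + 5
= 130 mmol/L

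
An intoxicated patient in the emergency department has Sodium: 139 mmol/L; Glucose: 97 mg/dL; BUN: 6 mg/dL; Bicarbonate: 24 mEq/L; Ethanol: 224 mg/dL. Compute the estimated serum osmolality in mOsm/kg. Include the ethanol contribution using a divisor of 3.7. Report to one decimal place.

346.1 mOsm/kg

Calculated osmolality = 2·Na + glucose/18 + BUN/2.8 + ethanol/3.7
= 2·139 + 97/18 + 6/2.8 + 224/3.7
= 278 + 5.39 + 2.14 + 60.54
= 346.07 mOsm/kg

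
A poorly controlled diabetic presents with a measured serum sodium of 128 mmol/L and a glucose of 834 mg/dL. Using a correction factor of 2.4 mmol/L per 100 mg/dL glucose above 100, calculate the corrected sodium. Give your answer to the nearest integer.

Corrected Na = measured Na + 2.4 · (glucose − 100)/100
= 128 + 2.4 · (834 − 100)/100
= 128 + 17.6
= 145.6 mmol/L

146 mmol/L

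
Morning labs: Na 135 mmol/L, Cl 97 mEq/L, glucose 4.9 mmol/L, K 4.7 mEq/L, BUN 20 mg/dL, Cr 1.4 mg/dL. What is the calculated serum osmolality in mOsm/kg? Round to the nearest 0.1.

Calculated osmolality = 2·Na + glucose + BUN/2.8
= 2·135 + 4.9 + 20/2.8
= 270 + 4.90 + 7.14
= 282.04 mOsm/kg

282.0 mOsm/kg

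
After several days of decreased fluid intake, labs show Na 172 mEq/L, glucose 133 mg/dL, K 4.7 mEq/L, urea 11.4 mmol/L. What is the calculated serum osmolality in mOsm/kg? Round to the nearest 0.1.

362.8 mOsm/kg

Calculated osmolality = 2·Na + glucose/18 + urea
= 2·172 + 133/18 + 11.4
= 344 + 7.39 + 11.40
= 362.79 mOsm/kg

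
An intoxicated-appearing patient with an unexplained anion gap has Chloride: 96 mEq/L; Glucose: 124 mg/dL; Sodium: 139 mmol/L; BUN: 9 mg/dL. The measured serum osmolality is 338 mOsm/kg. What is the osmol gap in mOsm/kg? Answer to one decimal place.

Calculated osmolality = 2·Na + glucose/18 + BUN/2.8
= 2·139 + 124/18 + 9/2.8
= 278 + 6.89 + 3.21
= 288.1 mOsm/kg ≈ 288.1 mOsm/kg
Osmolar gap = measured − calculated = 338 − 288.1 = 49.9 mOsm/kg

49.9 mOsm/kg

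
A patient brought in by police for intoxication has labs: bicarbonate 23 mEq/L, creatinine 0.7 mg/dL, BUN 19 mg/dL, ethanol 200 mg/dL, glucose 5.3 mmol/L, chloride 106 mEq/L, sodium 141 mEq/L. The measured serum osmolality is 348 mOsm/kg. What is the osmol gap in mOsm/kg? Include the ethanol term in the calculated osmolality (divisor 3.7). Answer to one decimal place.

Calculated osmolality = 2·Na + glucose + BUN/2.8 + ethanol/3.7
= 2·141 + 5.3 + 19/2.8 + 200/3.7
= 282 + 5.30 + 6.79 + 54.05
= 348.14 mOsm/kg ≈ 348.1 mOsm/kg
Osmolar gap = measured − calculated = 348 − 348.1 = -0.1 mOsm/kg

-0.1 mOsm/kg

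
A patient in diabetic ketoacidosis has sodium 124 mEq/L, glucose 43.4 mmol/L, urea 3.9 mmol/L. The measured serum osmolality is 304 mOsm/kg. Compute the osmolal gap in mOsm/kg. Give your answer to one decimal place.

Calculated osmolality = 2·Na + glucose + urea
= 2·124 + 43.4 + 3.9
= 248 + 43.40 + 3.90
= 295.3 mOsm/kg ≈ 295.3 mOsm/kg
Osmolar gap = measured − calculated = 304 − 295.3 = 8.7 mOsm/kg

8.7 mOsm/kg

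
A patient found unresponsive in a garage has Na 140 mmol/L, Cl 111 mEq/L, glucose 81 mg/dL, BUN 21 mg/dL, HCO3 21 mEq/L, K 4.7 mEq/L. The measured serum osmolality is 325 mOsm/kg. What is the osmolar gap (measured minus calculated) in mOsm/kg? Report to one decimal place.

Calculated osmolality = 2·Na + glucose/18 + BUN/2.8
= 2·140 + 81/18 + 21/2.8
= 280 + 4.50 + 7.50
= 292 mOsm/kg ≈ 292.0 mOsm/kg
Osmolar gap = measured − calculated = 325 − 292.0 = 33.0 mOsm/kg

33.0 mOsm/kg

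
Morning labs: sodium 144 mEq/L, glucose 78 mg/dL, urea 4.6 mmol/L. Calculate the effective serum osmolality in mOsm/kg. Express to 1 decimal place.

292.3 mOsm/kg

Effective osmolality excludes urea (freely permeant across cell membranes):
2·Na + glucose/18
= 2·144 + 78/18
= 288 + 4.33
= 292.33 mOsm/kg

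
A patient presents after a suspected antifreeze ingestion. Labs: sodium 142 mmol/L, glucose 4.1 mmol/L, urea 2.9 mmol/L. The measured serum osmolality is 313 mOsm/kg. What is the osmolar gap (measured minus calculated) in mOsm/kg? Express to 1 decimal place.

Calculated osmolality = 2·Na + glucose + urea
= 2·142 + 4.1 + 2.9
= 284 + 4.10 + 2.90
= 291 mOsm/kg ≈ 291.0 mOsm/kg
Osmolar gap = measured − calculated = 313 − 291.0 = 22.0 mOsm/kg

22.0 mOsm/kg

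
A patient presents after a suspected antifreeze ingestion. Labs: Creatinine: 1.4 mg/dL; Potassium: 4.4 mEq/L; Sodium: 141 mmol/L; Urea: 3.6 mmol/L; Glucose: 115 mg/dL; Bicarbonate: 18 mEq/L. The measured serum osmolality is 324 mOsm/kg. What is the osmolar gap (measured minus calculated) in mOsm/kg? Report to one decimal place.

Calculated osmolality = 2·Na + glucose/18 + urea
= 2·141 + 115/18 + 3.6
= 282 + 6.39 + 3.60
= 291.99 mOsm/kg ≈ 292.0 mOsm/kg
Osmolar gap = measured − calculated = 324 − 292.0 = 32.0 mOsm/kg

32.0 mOsm/kg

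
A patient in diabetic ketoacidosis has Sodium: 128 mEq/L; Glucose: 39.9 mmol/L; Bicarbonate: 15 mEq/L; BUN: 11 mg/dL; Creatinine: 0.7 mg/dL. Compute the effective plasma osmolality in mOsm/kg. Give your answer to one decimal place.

295.9 mOsm/kg

Effective osmolality excludes urea (freely permeant across cell membranes):
2·Na + glucose
= 2·128 + 39.9
= 256 + 39.9
= 295.9 mOsm/kg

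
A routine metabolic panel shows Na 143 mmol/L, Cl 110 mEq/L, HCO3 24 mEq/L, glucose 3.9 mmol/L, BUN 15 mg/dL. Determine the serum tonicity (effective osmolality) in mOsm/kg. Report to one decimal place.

Effective osmolality excludes urea (freely permeant across cell membranes):
2·Na + glucose
= 2·143 + 3.9
= 286 + 3.9
= 289.9 mOsm/kg

289.9 mOsm/kg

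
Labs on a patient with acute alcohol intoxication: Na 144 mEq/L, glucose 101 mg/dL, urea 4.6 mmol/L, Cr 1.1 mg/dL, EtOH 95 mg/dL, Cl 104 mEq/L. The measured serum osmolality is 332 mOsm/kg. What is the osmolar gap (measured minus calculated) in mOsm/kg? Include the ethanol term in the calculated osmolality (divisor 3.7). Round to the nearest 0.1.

Calculated osmolality = 2·Na + glucose/18 + urea + ethanol/3.7
= 2·144 + 101/18 + 4.6 + 95/3.7
= 288 + 5.61 + 4.60 + 25.68
= 323.89 mOsm/kg ≈ 323.9 mOsm/kg
Osmolar gap = measured − calculated = 332 − 323.9 = 8.1 mOsm/kg

8.1 mOsm/kg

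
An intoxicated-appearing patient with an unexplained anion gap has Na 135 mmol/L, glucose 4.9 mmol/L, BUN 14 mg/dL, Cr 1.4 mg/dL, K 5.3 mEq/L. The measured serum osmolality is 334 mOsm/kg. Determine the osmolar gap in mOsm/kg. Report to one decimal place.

Calculated osmolality = 2·Na + glucose + BUN/2.8
= 2·135 + 4.9 + 14/2.8
= 270 + 4.90 + 5
= 279.9 mOsm/kg ≈ 279.9 mOsm/kg
Osmolar gap = measured − calculated = 334 − 279.9 = 54.1 mOsm/kg

54.1 mOsm/kg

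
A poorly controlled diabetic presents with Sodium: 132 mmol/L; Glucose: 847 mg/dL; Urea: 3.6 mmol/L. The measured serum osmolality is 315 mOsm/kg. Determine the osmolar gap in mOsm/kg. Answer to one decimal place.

Calculated osmolality = 2·Na + glucose/18 + urea
= 2·132 + 847/18 + 3.6
= 264 + 47.06 + 3.60
= 314.66 mOsm/kg ≈ 314.7 mOsm/kg
Osmolar gap = measured − calculated = 315 − 314.7 = 0.3 mOsm/kg

0.3 mOsm/kg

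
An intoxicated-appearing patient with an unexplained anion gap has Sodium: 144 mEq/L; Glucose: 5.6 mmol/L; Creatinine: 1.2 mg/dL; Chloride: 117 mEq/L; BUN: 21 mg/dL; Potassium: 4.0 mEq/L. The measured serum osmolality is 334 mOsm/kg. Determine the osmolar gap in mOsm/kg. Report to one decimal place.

Calculated osmolality = 2·Na + glucose + BUN/2.8
= 2·144 + 5.6 + 21/2.8
= 288 + 5.60 + 7.50
= 301.1 mOsm/kg ≈ 301.1 mOsm/kg
Osmolar gap = measured − calculated = 334 − 301.1 = 32.9 mOsm/kg

32.9 mOsm/kg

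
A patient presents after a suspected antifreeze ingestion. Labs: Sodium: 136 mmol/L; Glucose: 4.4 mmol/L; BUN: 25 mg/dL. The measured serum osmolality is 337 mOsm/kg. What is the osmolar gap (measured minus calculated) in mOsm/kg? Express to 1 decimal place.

51.7 mOsm/kg

Calculated osmolality = 2·Na + glucose + BUN/2.8
= 2·136 + 4.4 + 25/2.8
= 272 + 4.40 + 8.93
= 285.33 mOsm/kg ≈ 285.3 mOsm/kg
Osmolar gap = measured − calculated = 337 − 285.3 = 51.7 mOsm/kg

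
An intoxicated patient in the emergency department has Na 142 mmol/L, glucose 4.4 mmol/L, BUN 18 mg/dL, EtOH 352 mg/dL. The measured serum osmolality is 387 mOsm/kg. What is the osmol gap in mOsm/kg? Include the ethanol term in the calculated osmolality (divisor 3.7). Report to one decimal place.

-3.0 mOsm/kg

Calculated osmolality = 2·Na + glucose + BUN/2.8 + ethanol/3.7
= 2·142 + 4.4 + 18/2.8 + 352/3.7
= 284 + 4.40 + 6.43 + 95.14
= 389.97 mOsm/kg ≈ 390.0 mOsm/kg
Osmolar gap = measured − calculated = 387 − 390.0 = -3.0 mOsm/kg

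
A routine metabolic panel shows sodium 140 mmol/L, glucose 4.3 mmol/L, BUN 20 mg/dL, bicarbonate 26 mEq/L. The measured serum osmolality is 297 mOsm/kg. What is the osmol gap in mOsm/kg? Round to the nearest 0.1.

Calculated osmolality = 2·Na + glucose + BUN/2.8
= 2·140 + 4.3 + 20/2.8
= 280 + 4.30 + 7.14
= 291.44 mOsm/kg ≈ 291.4 mOsm/kg
Osmolar gap = measured − calculated = 297 − 291.4 = 5.6 mOsm/kg

5.6 mOsm/kg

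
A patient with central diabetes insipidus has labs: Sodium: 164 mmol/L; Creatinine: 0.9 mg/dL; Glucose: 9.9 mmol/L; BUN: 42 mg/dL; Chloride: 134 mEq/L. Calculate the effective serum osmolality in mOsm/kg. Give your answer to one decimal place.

337.9 mOsm/kg

Effective osmolality excludes urea (freely permeant across cell membranes):
2·Na + glucose
= 2·164 + 9.9
= 328 + 9.9
= 337.9 mOsm/kg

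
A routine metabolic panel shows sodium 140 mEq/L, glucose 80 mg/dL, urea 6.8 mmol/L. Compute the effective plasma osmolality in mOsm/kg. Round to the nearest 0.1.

284.4 mOsm/kg

Effective osmolality excludes urea (freely permeant across cell membranes):
2·Na + glucose/18
= 2·140 + 80/18
= 280 + 4.44
= 284.44 mOsm/kg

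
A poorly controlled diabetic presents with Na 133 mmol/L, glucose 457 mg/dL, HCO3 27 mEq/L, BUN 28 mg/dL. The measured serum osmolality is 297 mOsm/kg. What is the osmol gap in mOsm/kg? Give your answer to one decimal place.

Calculated osmolality = 2·Na + glucose/18 + BUN/2.8
= 2·133 + 457/18 + 28/2.8
= 266 + 25.39 + 10
= 301.39 mOsm/kg ≈ 301.4 mOsm/kg
Osmolar gap = measured − calculated = 297 − 301.4 = -4.4 mOsm/kg

-4.4 mOsm/kg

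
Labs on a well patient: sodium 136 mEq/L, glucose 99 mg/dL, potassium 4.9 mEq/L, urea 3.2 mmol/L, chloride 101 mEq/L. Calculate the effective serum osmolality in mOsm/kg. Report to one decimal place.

Effective osmolality excludes urea (freely permeant across cell membranes):
2·Na + glucose/18
= 2·136 + 99/18
= 272 + 5.5
= 277.5 mOsm/kg

277.5 mOsm/kg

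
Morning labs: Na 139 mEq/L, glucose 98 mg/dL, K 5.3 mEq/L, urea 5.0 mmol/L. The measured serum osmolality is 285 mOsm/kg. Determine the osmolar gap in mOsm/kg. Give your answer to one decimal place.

Calculated osmolality = 2·Na + glucose/18 + urea
= 2·139 + 98/18 + 5
= 278 + 5.44 + 5
= 288.44 mOsm/kg ≈ 288.4 mOsm/kg
Osmolar gap = measured − calculated = 285 − 288.4 = -3.4 mOsm/kg

-3.4 mOsm/kg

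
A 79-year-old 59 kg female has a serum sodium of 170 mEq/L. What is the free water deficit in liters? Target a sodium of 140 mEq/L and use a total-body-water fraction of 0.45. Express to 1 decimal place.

5.7 L

TBW = 0.45 · 59 = 26.55 L
Free water deficit = TBW · (Na/140 − 1)
= 26.55 · (170/140 − 1)
= 26.55 · 0.2143
= 5.69 L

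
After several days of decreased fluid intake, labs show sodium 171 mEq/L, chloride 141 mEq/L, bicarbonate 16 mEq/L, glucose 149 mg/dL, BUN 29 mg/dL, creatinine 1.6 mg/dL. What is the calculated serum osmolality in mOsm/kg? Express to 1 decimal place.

Calculated osmolality = 2·Na + glucose/18 + BUN/2.8
= 2·171 + 149/18 + 29/2.8
= 342 + 8.28 + 10.36
= 360.64 mOsm/kg

360.6 mOsm/kg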